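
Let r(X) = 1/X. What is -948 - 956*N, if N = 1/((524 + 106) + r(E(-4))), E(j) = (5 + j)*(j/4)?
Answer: -597248/629 ≈ -949.52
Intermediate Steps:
E(j) = j*(5 + j)/4 (E(j) = (5 + j)*(j*(¼)) = (5 + j)*(j/4) = j*(5 + j)/4)
N = 1/629 (N = 1/((524 + 106) + 1/((¼)*(-4)*(5 - 4))) = 1/(630 + 1/((¼)*(-4)*1)) = 1/(630 + 1/(-1)) = 1/(630 - 1) = 1/629 ≈ 0.0015898)
-948 - 956*N = -948 - 956*1/629 = -948 - 956/629 = -597248/629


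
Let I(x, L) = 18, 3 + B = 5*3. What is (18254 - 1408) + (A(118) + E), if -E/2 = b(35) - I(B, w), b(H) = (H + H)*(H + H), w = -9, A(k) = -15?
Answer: 7067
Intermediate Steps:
B = 12 (B = -3 + 5*3 = -3 + 15 = 12)
b(H) = 4*H² (b(H) = (2*H)*(2*H) = 4*H²)
E = -9764 (E = -2*(4*35² - 1*18) = -2*(4*1225 - 18) = -2*(4900 - 18) = -2*4882 = -9764)
(18254 - 1408) + (A(118) + E) = (18254 - 1408) + (-15 - 9764) = 16846 - 9779 = 7067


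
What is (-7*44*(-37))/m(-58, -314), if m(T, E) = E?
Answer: -5698/157 ≈ -36.293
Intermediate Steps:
(-7*44*(-37))/m(-58, -314) = (-7*44*(-37))/(-314) = -308*(-37)*(-1/314) = 11396*(-1/314) = -5698/157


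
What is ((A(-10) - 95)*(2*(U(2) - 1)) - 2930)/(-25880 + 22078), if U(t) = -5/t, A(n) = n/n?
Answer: 1136/1901 ≈ 0.59758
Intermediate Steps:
A(n) = 1
((A(-10) - 95)*(2*(U(2) - 1)) - 2930)/(-25880 + 22078) = ((1 - 95)*(2*(-5/2 - 1)) - 2930)/(-25880 + 22078) = (-188*(-5*½ - 1) - 2930)/(-3802) = (-188*(-5/2 - 1) - 2930)*(-1/3802) = (-188*(-7)/2 - 2930)*(-1/3802) = (-94*(-7) - 2930)*(-1/3802) = (658 - 2930)*(-1/3802) = -2272*(-1/3802) = 1136/1901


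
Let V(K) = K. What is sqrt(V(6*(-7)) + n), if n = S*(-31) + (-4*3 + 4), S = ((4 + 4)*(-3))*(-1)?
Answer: I*sqrt(794) ≈ 28.178*I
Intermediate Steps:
S = 24 (S = (8*(-3))*(-1) = -24*(-1) = 24)
n = -752 (n = 24*(-31) + (-4*3 + 4) = -744 + (-12 + 4) = -744 - 8 = -752)
sqrt(V(6*(-7)) + n) = sqrt(6*(-7) - 752) = sqrt(-42 - 752) = sqrt(-794) = I*sqrt(794)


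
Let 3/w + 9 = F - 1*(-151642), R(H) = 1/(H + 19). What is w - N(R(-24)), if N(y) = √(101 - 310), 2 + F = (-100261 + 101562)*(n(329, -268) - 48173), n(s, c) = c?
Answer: -3/62870110 - I*√209 ≈ -4.7717e-8 - 14.457*I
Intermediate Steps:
R(H) = 1/(19 + H)
F = -63021743 (F = -2 + (-100261 + 101562)*(-268 - 48173) = -2 + 1301*(-48441) = -2 - 63021741 = -63021743)
N(y) = I*√209 (N(y) = √(-209) = I*√209)
w = -3/62870110 (w = 3/(-9 + (-63021743 - 1*(-151642))) = 3/(-9 + (-63021743 + 151642)) = 3/(-9 - 62870101) = 3/(-62870110) = 3*(-1/62870110) = -3/62870110 ≈ -4.7717e-8)
w - N(R(-24)) = -3/62870110 - I*√209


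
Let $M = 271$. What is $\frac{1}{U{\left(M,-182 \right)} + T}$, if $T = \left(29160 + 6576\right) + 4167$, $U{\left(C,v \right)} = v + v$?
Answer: $\frac{1}{39539} \approx 2.5291 \cdot 10^{-5}$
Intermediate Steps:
$U{\left(C,v \right)} = 2 v$
$T = 39903$ ($T = 35736 + 4167 = 39903$)
$\frac{1}{U{\left(M,-182 \right)} + T} = \frac{1}{2 \left(-182\right) + 39903} = \frac{1}{-364 + 39903} = \frac{1}{39539}$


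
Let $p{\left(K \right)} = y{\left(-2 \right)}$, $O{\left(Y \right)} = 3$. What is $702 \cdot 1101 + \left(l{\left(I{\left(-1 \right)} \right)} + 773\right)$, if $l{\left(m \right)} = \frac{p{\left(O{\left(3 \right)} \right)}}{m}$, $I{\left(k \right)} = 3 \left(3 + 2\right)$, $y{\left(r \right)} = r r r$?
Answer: $\frac{11605117}{15} \approx 7.7367 \cdot 10^{5}$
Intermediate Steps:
$y{\left(r \right)} = r^{3}$ ($y{\left(r \right)} = r^{2} r = r^{3}$)
$p{\left(K \right)} = -8$ ($p{\left(K \right)} = \left(-2\right)^{3} = -8$)
$I{\left(k \right)} = 15$ ($I{\left(k \right)} = 3 \cdot 5 = 15$)
$l{\left(m \right)} = - \frac{8}{m}$
$702 \cdot 1101 + \left(l{\left(I{\left(-1 \right)} \right)} + 773\right) = 702 \cdot 1101 + \left(- \frac{8}{15} + 773\right) = 772902 + \left(\left(-8\right) \frac{1}{15} + 773\right) = 772902 + \left(- \frac{8}{15} + 773\right) = 772902 + \frac{11587}{15} = \frac{11605117}{15}$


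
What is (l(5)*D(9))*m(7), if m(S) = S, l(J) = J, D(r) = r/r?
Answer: 35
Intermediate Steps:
D(r) = 1
(l(5)*D(9))*m(7) = (5*1)*7 = 5*7 = 35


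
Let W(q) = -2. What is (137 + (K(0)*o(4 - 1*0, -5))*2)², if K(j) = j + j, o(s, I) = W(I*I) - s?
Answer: 18769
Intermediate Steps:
o(s, I) = -2 - s
K(j) = 2*j
(137 + (K(0)*o(4 - 1*0, -5))*2)² = (137 + ((2*0)*(-2 - (4 - 1*0)))*2)² = (137 + (0*(-2 - (4 + 0)))*2)² = (137 + (0*(-2 - 1*4))*2)² = (137 + (0*(-2 - 4))*2)² = (137 + (0*(-6))*2)² = (137 + 0*2)² = (137 + 0)² = 137² = 18769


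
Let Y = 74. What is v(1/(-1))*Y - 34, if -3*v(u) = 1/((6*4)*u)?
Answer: -1187/36 ≈ -32.972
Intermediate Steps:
v(u) = -1/(72*u) (v(u) = -1/(24*u)/3 = -1/(72*u))
v(1/(-1))*Y - 34 = -1/(72*(1/(-1)))*74 - 34 = -1/72/(-1)*74 - 34 = -1/72*(-1)*74 - 34 = (1/72)*74 - 34 = 37/36 - 34 = -1187/36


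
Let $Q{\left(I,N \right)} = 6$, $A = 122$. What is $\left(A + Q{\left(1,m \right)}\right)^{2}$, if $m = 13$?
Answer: $16384$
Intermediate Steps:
$\left(A + Q{\left(1,m \right)}\right)^{2} = \left(122 + 6\right)^{2} = 128^{2} = 16384$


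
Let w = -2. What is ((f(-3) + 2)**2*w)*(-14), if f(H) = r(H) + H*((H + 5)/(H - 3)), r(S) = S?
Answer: 0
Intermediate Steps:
f(H) = H + H*(5 + H)/(-3 + H) (f(H) = H + H*((H + 5)/(H - 3)) = H + H*((5 + H)/(-3 + H)) = H + H*(5 + H)/(-3 + H))
((f(-3) + 2)**2*w)*(-14) = ((2*(-3)*(1 - 3)/(-3 - 3) + 2)**2*(-2))*(-14) = ((2*(-3)*(-2)/(-6) + 2)**2*(-2))*(-14) = ((2*(-3)*(-1/6)*(-2) + 2)**2*(-2))*(-14) = ((-2 + 2)**2*(-2))*(-14) = (0**2*(-2))*(-14) = (0*(-2))*(-14) = 0*(-14) = 0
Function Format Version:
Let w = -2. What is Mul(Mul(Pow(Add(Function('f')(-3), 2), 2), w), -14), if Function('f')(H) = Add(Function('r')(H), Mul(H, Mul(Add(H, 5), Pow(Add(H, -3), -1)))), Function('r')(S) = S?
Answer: 0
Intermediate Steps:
Function('f')(H) = Add(H, Mul(H, Pow(Add(-3, H), -1), Add(5, H))) (Function('f')(H) = Add(H, Mul(H, Mul(Add(H, 5), Pow(Add(H, -3), -1)))) = Add(H, Mul(H, Mul(Add(5, H), Pow(Add(-3, H), -1)))) = Add(H, Mul(H, Mul(Pow(Add(-3, H), -1), Add(5, H)))) = Add(H, Mul(H, Pow(Add(-3, H), -1), Add(5, H))))
Mul(Mul(Pow(Add(Function('f')(-3), 2), 2), w), -14) = Mul(Mul(Pow(Add(Mul(2, -3, Pow(Add(-3, -3), -1), Add(1, -3)), 2), 2), -2), -14) = Mul(Mul(Pow(Add(Mul(2, -3, Pow(-6, -1), -2), 2), 2), -2), -14) = Mul(Mul(Pow(Add(Mul(2, -3, Rational(-1, 6), -2), 2), 2), -2), -14) = Mul(Mul(Pow(Add(-2, 2), 2), -2), -14) = Mul(Mul(Pow(0, 2), -2), -14) = Mul(Mul(0, -2), -14) = Mul(0, -14) = 0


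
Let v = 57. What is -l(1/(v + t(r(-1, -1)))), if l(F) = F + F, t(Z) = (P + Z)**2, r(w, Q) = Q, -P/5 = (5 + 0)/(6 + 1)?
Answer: -98/3817 ≈ -0.025675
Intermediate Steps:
P = -25/7 (P = -5*(5 + 0)/(6 + 1) = -25/7 ≈ -3.5714)
t(Z) = (-25/7 + Z)**2
l(F) = 2*F
-l(1/(v + t(r(-1, -1)))) = -2/(57 + (-25 + 7*(-1))**2/49) = -2/(57 + (-25 - 7)**2/49) = -2/(57 + (1/49)*(-32)**2) = -2/(57 + (1/49)*1024) = -2/(57 + 1024/49) = -2/3817/49 = -2*49/3817 = -1*98/3817 = -98/3817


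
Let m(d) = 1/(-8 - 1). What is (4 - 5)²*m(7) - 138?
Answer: -1243/9 ≈ -138.11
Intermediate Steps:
m(d) = -⅑ (m(d) = 1/(-9) = -⅑)
(4 - 5)²*m(7) - 138 = (4 - 5)²*(-⅑) - 138 = (-1)²*(-⅑) - 138 = 1*(-⅑) - 138 = -⅑ - 138 = -1243/9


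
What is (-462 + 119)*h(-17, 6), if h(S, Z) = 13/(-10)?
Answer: 4459/10 ≈ 445.90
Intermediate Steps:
h(S, Z) = -13/10 (h(S, Z) = 13*(-⅒) = -13/10)
(-462 + 119)*h(-17, 6) = (-462 + 119)*(-13/10) = -343*(-13/10) = 4459/10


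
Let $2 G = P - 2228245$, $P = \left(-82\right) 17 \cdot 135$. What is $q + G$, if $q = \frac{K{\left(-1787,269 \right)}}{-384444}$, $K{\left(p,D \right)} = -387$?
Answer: $- \frac{51610218687}{42716} \approx -1.2082 \cdot 10^{6}$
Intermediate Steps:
$P = -188190$ ($P = \left(-1394\right) 135 = -188190$)
$G = - \frac{2416435}{2}$ ($G = \frac{-188190 - 2228245}{2} = \frac{1}{2} \left(-2416435\right) = - \frac{2416435}{2} \approx -1.2082 \cdot 10^{6}$)
$q = \frac{43}{42716}$ ($q = - \frac{387}{-384444} = \left(-387\right) \left(- \frac{1}{384444}\right) = \frac{43}{42716} \approx 0.0010066$)
$q + G = \frac{43}{42716} - \frac{2416435}{2} = - \frac{51610218687}{42716}$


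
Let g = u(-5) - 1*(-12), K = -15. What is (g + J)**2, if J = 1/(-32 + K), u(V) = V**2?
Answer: 3020644/2209 ≈ 1367.4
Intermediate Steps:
g = 37 (g = (-5)**2 - 1*(-12) = 25 + 12 = 37)
J = -1/47 (J = 1/(-32 - 15) = 1/(-47) = -1/47 ≈ -0.021277)
(g + J)**2 = (37 - 1/47)**2 = (1738/47)**2 = 3020644/2209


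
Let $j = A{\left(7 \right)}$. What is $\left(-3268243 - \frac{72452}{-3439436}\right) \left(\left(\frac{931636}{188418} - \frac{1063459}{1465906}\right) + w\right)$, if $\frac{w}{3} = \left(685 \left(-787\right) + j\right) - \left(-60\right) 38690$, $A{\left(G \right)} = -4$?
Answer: $- \frac{345852956297236549773488026756}{19791308444588681} \approx -1.7475 \cdot 10^{13}$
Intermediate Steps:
$j = -4$
$w = 5346903$ ($w = 3 \left(\left(685 \left(-787\right) - 4\right) - \left(-60\right) 38690\right) = 3 \left(\left(-539095 - 4\right) - -2321400\right) = 3 \left(-539099 + 2321400\right) = 3 \cdot 1782301 = 5346903$)
$\left(-3268243 - \frac{72452}{-3439436}\right) \left(\left(\frac{931636}{188418} - \frac{1063459}{1465906}\right) + w\right) = \left(-3268243 - \frac{72452}{-3439436}\right) \left(\left(\frac{931636}{188418} - \frac{1063459}{1465906}\right) + 5346903\right) = \left(-3268243 - - \frac{18113}{859859}\right) \left(\left(931636 \cdot \frac{1}{188418} - \frac{1063459}{1465906}\right) + 5346903\right) = \left(-3268243 + \frac{18113}{859859}\right) \left(\left(\frac{465818}{94209} - \frac{1063459}{1465906}\right) + 5346903\right) = - \frac{2810228139624 \left(\frac{582657992177}{138101538354} + 5346903\right)}{859859} = \left(- \frac{2810228139624}{859859}\right) \frac{738416112387609839}{138101538354} = - \frac{345852956297236549773488026756}{19791308444588681}$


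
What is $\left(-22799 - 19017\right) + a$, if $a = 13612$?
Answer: $-28204$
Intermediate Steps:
$\left(-22799 - 19017\right) + a = \left(-22799 - 19017\right) + 13612 = -41816 + 13612 = -28204$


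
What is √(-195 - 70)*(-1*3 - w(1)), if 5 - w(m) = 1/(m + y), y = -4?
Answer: -25*I*√265/3 ≈ -135.66*I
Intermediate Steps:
w(m) = 5 - 1/(-4 + m) (w(m) = 5 - 1/(m - 4) = 5 - 1/(-4 + m))
√(-195 - 70)*(-1*3 - w(1)) = √(-195 - 70)*(-1*3 - (-21 + 5*1)/(-4 + 1)) = √(-265)*(-3 - (-21 + 5)/(-3)) = (I*√265)*(-3 - (-1)*(-16)/3) = (I*√265)*(-3 - 1*16/3) = (I*√265)*(-3 - 16/3) = (I*√265)*(-25/3) = -25*I*√265/3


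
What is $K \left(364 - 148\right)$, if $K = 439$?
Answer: $94824$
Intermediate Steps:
$K \left(364 - 148\right) = 439 \left(364 - 148\right) = 439 \cdot 216 = 94824$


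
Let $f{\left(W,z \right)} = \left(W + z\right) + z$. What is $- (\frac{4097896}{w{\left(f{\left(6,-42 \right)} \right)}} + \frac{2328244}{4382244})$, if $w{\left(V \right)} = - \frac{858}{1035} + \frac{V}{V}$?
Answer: $- \frac{1548875823022919}{64638099} \approx -2.3962 \cdot 10^{7}$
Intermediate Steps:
$f{\left(W,z \right)} = W + 2 z$
$w{\left(V \right)} = \frac{59}{345}$ ($w{\left(V \right)} = \left(-858\right) \frac{1}{1035} + 1 = - \frac{286}{345} + 1 = \frac{59}{345}$)
$- (\frac{4097896}{w{\left(f{\left(6,-42 \right)} \right)}} + \frac{2328244}{4382244}) = - (\frac{4097896}{\frac{59}{345}} + \frac{2328244}{4382244}) = - (4097896 \cdot \frac{345}{59} + 2328244 \cdot \frac{1}{4382244}) = - (\frac{1413774120}{59} + \frac{582061}{1095561}) = \left(-1\right) \frac{1548875823022919}{64638099} = - \frac{1548875823022919}{64638099}$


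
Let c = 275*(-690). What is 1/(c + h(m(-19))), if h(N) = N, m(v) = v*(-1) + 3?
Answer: -1/189728 ≈ -5.2707e-6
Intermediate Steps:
m(v) = 3 - v (m(v) = -v + 3 = 3 - v)
c = -189750
1/(c + h(m(-19))) = 1/(-189750 + (3 - 1*(-19))) = 1/(-189750 + (3 + 19)) = 1/(-189750 + 22) = 1/(-189728) = -1/189728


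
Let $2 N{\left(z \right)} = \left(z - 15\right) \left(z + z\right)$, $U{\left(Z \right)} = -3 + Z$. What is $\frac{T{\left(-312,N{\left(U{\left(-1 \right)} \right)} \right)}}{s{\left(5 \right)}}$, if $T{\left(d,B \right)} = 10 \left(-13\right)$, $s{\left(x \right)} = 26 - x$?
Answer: $- \frac{130}{21} \approx -6.1905$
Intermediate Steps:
$N{\left(z \right)} = z \left(-15 + z\right)$ ($N{\left(z \right)} = \frac{\left(z - 15\right) \left(z + z\right)}{2} = \frac{\left(-15 + z\right) 2 z}{2} = \frac{2 z \left(-15 + z\right)}{2} = z \left(-15 + z\right)$)
$T{\left(d,B \right)} = -130$
$\frac{T{\left(-312,N{\left(U{\left(-1 \right)} \right)} \right)}}{s{\left(5 \right)}} = - \frac{130}{26 - 5} = - \frac{130}{21}$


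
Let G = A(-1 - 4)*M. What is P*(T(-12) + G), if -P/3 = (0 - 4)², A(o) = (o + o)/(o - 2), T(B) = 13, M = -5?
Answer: -1968/7 ≈ -281.14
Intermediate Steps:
A(o) = 2*o/(-2 + o) (A(o) = (2*o)/(-2 + o) = 2*o/(-2 + o))
G = -50/7 (G = (2*(-1 - 4)/(-2 + (-1 - 4)))*(-5) = (2*(-5)/(-2 - 5))*(-5) = (2*(-5)/(-7))*(-5) = (2*(-5)*(-⅐))*(-5) = (10/7)*(-5) = -50/7 ≈ -7.1429)
P = -48 (P = -3*(0 - 4)² = -3*(-4)² = -3*16 = -48)
P*(T(-12) + G) = -48*(13 - 50/7) = -48*41/7 = -1968/7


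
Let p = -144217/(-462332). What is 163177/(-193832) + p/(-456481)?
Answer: -8609461041902257/10226856101566936 ≈ -0.84185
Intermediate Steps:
p = 144217/462332 (p = -144217*(-1/462332) = 144217/462332 ≈ 0.31193)
163177/(-193832) + p/(-456481) = 163177/(-193832) + (144217/462332)/(-456481) = 163177*(-1/193832) + (144217/462332)*(-1/456481) = -163177/193832 - 144217/211045773692 = -8609461041902257/10226856101566936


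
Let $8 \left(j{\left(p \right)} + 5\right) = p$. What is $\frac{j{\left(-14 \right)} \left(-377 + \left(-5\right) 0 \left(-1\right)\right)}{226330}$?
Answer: $\frac{783}{69640} \approx 0.011244$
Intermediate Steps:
$j{\left(p \right)} = -5 + \frac{p}{8}$
$\frac{j{\left(-14 \right)} \left(-377 + \left(-5\right) 0 \left(-1\right)\right)}{226330} = \frac{\left(-5 + \frac{1}{8} \left(-14\right)\right) \left(-377 + \left(-5\right) 0 \left(-1\right)\right)}{226330} = \left(-5 - \frac{7}{4}\right) \left(-377 + 0 \left(-1\right)\right) \frac{1}{226330} = - \frac{27 \left(-377 + 0\right)}{4} \cdot \frac{1}{226330} = \left(- \frac{27}{4}\right) \left(-377\right) \frac{1}{226330} = \frac{10179}{4} \cdot \frac{1}{226330} = \frac{783}{69640}$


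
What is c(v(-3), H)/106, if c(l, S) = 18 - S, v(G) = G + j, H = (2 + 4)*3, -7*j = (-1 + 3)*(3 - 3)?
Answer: 0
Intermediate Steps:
j = 0 (j = -(-1 + 3)*(3 - 3)/7 = -2*0/7 = -⅐*0 = 0)
H = 18 (H = 6*3 = 18)
v(G) = G (v(G) = G + 0 = G)
c(v(-3), H)/106 = (18 - 1*18)/106 = (18 - 18)*(1/106) = 0*(1/106) = 0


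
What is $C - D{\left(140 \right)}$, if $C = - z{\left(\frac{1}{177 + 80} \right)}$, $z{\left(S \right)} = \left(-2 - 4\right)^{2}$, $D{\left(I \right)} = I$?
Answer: $-176$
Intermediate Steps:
$z{\left(S \right)} = 36$ ($z{\left(S \right)} = \left(-6\right)^{2} = 36$)
$C = -36$ ($C = \left(-1\right) 36 = -36$)
$C - D{\left(140 \right)} = -36 - 140 = -176$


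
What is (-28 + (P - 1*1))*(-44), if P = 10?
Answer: 836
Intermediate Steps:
(-28 + (P - 1*1))*(-44) = (-28 + (10 - 1*1))*(-44) = (-28 + (10 - 1))*(-44) = (-28 + 9)*(-44) = -19*(-44) = 836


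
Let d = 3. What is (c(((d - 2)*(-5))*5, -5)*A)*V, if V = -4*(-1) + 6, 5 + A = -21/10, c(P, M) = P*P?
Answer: -44375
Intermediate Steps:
c(P, M) = P²
A = -71/10 (A = -5 - 21/10 = -71/10 ≈ -7.1000)
V = 10 (V = 4 + 6 = 10)
(c(((d - 2)*(-5))*5, -5)*A)*V = ((((3 - 2)*(-5))*5)²*(-71/10))*10 = (((1*(-5))*5)²*(-71/10))*10 = ((-5*5)²*(-71/10))*10 = ((-25)²*(-71/10))*10 = (625*(-71/10))*10 = -8875/2*10 = -44375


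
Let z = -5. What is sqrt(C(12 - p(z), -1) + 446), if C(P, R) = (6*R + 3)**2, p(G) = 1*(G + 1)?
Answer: sqrt(455) ≈ 21.331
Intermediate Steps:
p(G) = 1 + G (p(G) = 1*(1 + G) = 1 + G)
C(P, R) = (3 + 6*R)**2
sqrt(C(12 - p(z), -1) + 446) = sqrt(9*(1 + 2*(-1))**2 + 446) = sqrt(9*(1 - 2)**2 + 446) = sqrt(9*(-1)**2 + 446) = sqrt(9*1 + 446) = sqrt(9 + 446) = sqrt(455)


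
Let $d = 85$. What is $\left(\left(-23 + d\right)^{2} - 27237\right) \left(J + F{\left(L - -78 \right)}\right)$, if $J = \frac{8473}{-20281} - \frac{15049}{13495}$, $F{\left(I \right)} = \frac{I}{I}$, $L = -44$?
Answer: $\frac{3412098511937}{273692095} \approx 12467.0$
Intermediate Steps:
$F{\left(I \right)} = 1$
$J = - \frac{419551904}{273692095}$ ($J = 8473 \left(- \frac{1}{20281}\right) - \frac{15049}{13495} = - \frac{8473}{20281} - \frac{15049}{13495} = - \frac{419551904}{273692095} \approx -1.5329$)
$\left(\left(-23 + d\right)^{2} - 27237\right) \left(J + F{\left(L - -78 \right)}\right) = \left(\left(-23 + 85\right)^{2} - 27237\right) \left(- \frac{419551904}{273692095} + 1\right) = \left(62^{2} - 27237\right) \left(- \frac{145859809}{273692095}\right) = \left(3844 - 27237\right) \left(- \frac{145859809}{273692095}\right) = \left(-23393\right) \left(- \frac{145859809}{273692095}\right) = \frac{3412098511937}{273692095}$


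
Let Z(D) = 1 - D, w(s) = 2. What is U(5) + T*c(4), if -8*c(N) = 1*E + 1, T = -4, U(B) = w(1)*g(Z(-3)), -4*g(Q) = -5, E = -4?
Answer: 1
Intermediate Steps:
g(Q) = 5/4 (g(Q) = -¼*(-5) = 5/4)
U(B) = 5/2 (U(B) = 2*(5/4) = 5/2)
c(N) = 3/8 (c(N) = -(1*(-4) + 1)/8 = -(-4 + 1)/8 = -⅛*(-3) = 3/8)
U(5) + T*c(4) = 5/2 - 4*3/8 = 5/2 - 3/2 = 1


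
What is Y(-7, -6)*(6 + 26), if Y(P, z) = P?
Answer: -224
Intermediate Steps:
Y(-7, -6)*(6 + 26) = -7*(6 + 26) = -7*32 = -224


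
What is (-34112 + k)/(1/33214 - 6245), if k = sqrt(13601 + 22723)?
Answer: 1132995968/207421429 - 199284*sqrt(1009)/207421429 ≈ 5.4318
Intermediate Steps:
k = 6*sqrt(1009) (k = sqrt(36324) = 6*sqrt(1009) ≈ 190.59)
(-34112 + k)/(1/33214 - 6245) = (-34112 + 6*sqrt(1009))/(1/33214 - 6245) = (-34112 + 6*sqrt(1009))/(-207421429/33214) = (-34112 + 6*sqrt(1009))*(-33214/207421429) = 1132995968/207421429 - 199284*sqrt(1009)/207421429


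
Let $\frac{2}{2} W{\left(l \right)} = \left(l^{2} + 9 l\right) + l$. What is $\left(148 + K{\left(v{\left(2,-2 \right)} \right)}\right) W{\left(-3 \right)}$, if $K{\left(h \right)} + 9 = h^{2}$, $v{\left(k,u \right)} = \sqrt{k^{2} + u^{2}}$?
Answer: $-3087$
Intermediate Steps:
$K{\left(h \right)} = -9 + h^{2}$
$W{\left(l \right)} = l^{2} + 10 l$ ($W{\left(l \right)} = \left(l^{2} + 9 l\right) + l = l^{2} + 10 l$)
$\left(148 + K{\left(v{\left(2,-2 \right)} \right)}\right) W{\left(-3 \right)} = \left(148 - \left(9 - \left(\sqrt{2^{2} + \left(-2\right)^{2}}\right)^{2}\right)\right) \left(- 3 \left(10 - 3\right)\right) = \left(148 - \left(9 - \left(\sqrt{4 + 4}\right)^{2}\right)\right) \left(\left(-3\right) 7\right) = \left(148 - \left(9 - \left(\sqrt{8}\right)^{2}\right)\right) \left(-21\right) = \left(148 - \left(9 - \left(2 \sqrt{2}\right)^{2}\right)\right) \left(-21\right) = \left(148 + \left(-9 + 8\right)\right) \left(-21\right) = \left(148 - 1\right) \left(-21\right) = 147 \left(-21\right) = -3087$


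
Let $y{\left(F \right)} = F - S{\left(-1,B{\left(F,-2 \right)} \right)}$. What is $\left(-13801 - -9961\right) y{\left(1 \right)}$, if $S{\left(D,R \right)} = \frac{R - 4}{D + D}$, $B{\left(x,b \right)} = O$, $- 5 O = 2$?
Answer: $4608$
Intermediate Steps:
$O = - \frac{2}{5}$ ($O = \left(- \frac{1}{5}\right) 2 = - \frac{2}{5} \approx -0.4$)
$B{\left(x,b \right)} = - \frac{2}{5}$
$S{\left(D,R \right)} = \frac{-4 + R}{2 D}$
$y{\left(F \right)} = - \frac{11}{5} + F$ ($y{\left(F \right)} = F - \frac{-4 - \frac{2}{5}}{2 \left(-1\right)} = F - \frac{1}{2} \left(-1\right) \left(- \frac{22}{5}\right) = F - \frac{11}{5} = - \frac{11}{5} + F$)
$\left(-13801 - -9961\right) y{\left(1 \right)} = \left(-13801 - -9961\right) \left(- \frac{11}{5} + 1\right) = \left(-13801 + 9961\right) \left(- \frac{6}{5}\right) = \left(-3840\right) \left(- \frac{6}{5}\right) = 4608$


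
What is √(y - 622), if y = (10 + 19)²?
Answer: √219 ≈ 14.799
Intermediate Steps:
y = 841 (y = 29² = 841)
√(y - 622) = √(841 - 622) = √219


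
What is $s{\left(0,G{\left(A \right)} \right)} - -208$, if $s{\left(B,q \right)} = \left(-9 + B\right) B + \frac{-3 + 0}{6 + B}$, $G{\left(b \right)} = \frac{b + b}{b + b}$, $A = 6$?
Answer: $\frac{415}{2} \approx 207.5$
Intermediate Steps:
$G{\left(b \right)} = 1$ ($G{\left(b \right)} = \frac{2 b}{2 b} = 2 b \frac{1}{2 b} = 1$)
$s{\left(B,q \right)} = - \frac{3}{6 + B} + B \left(-9 + B\right)$ ($s{\left(B,q \right)} = B \left(-9 + B\right) - \frac{3}{6 + B} = - \frac{3}{6 + B} + B \left(-9 + B\right)$)
$s{\left(0,G{\left(A \right)} \right)} - -208 = \frac{-3 + 0^{3} - 0 - 3 \cdot 0^{2}}{6 + 0} - -208 = \frac{-3 + 0 + 0 - 0}{6} + 208 = \frac{-3 + 0 + 0 + 0}{6} + 208 = \frac{1}{6} \left(-3\right) + 208 = - \frac{1}{2} + 208 = \frac{415}{2}$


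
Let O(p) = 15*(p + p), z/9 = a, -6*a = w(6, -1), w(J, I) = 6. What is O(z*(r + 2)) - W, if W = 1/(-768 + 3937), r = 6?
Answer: -6845041/3169 ≈ -2160.0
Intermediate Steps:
a = -1 (a = -⅙*6 = -1)
z = -9 (z = 9*(-1) = -9)
W = 1/3169 ≈ 0.00031556
O(p) = 30*p (O(p) = 15*(2*p) = 30*p)
O(z*(r + 2)) - W = 30*(-9*(6 + 2)) - 1*1/3169 = 30*(-9*8) - 1/3169 = 30*(-72) - 1/3169 = -2160 - 1/3169 = -6845041/3169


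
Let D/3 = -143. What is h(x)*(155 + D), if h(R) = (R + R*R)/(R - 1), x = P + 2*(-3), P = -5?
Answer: 7535/3 ≈ 2511.7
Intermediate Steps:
D = -429 (D = 3*(-143) = -429)
x = -11 (x = -5 + 2*(-3) = -5 - 6 = -11)
h(R) = (R + R²)/(-1 + R)
h(x)*(155 + D) = (-11*(1 - 11)/(-1 - 11))*(155 - 429) = -11*(-10)/(-12)*(-274) = -11*(-1/12)*(-10)*(-274) = -55/6*(-274) = 7535/3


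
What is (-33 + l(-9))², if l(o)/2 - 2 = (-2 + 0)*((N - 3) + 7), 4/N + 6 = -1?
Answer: 89401/49 ≈ 1824.5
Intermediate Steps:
N = -4/7 (N = 4/(-6 - 1) = 4/(-7) = 4*(-⅐) = -4/7 ≈ -0.57143)
l(o) = -68/7 (l(o) = 4 + 2*((-2 + 0)*((-4/7 - 3) + 7)) = 4 + 2*(-2*(-25/7 + 7)) = 4 + 2*(-2*24/7) = 4 + 2*(-48/7) = 4 - 96/7 = -68/7)
(-33 + l(-9))² = (-33 - 68/7)² = (-299/7)² = 89401/49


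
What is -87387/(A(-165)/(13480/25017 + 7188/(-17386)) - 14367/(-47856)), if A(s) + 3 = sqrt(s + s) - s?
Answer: -5342342457306222841103314358064/79990120945903956242742583561 + 32969760978307549681586231424*I*sqrt(330)/79990120945903956242742583561 ≈ -66.787 + 7.4875*I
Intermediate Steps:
A(s) = -3 - s + sqrt(2)*sqrt(s) (A(s) = -3 + (sqrt(s + s) - s) = -3 + (sqrt(2*s) - s) = -3 + (sqrt(2)*sqrt(s) - s) = -3 + (-s + sqrt(2)*sqrt(s)) = -3 - s + sqrt(2)*sqrt(s))
-87387/(A(-165)/(13480/25017 + 7188/(-17386)) - 14367/(-47856)) = -87387/((-3 - 1*(-165) + sqrt(2)*sqrt(-165))/(13480/25017 + 7188/(-17386)) - 14367/(-47856)) = -87387/((-3 + 165 + sqrt(2)*(I*sqrt(165)))/(13480*(1/25017) + 7188*(-1/17386)) - 14367*(-1/47856)) = -87387/((-3 + 165 + I*sqrt(330))/(13480/25017 - 3594/8693) + 4789/15952) = -87387/((162 + I*sqrt(330))/(27270542/217472781) + 4789/15952) = -87387/((162 + I*sqrt(330))*(217472781/27270542) + 4789/15952) = -87387/((17615295261/13635271 + 217472781*I*sqrt(330)/27270542) + 4789/15952) = -87387/(281064489316291/217509842992 + 217472781*I*sqrt(330)/27270542)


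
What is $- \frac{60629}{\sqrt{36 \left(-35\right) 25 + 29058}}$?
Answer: $\frac{60629 i \sqrt{2442}}{2442} \approx 1226.9 i$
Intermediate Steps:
$- \frac{60629}{\sqrt{36 \left(-35\right) 25 + 29058}} = - \frac{60629}{\sqrt{\left(-1260\right) 25 + 29058}} = - \frac{60629}{\sqrt{-31500 + 29058}} = - \frac{60629}{\sqrt{-2442}} = - \frac{60629}{i \sqrt{2442}} = - 60629 \left(- \frac{i \sqrt{2442}}{2442}\right) = \frac{60629 i \sqrt{2442}}{2442}$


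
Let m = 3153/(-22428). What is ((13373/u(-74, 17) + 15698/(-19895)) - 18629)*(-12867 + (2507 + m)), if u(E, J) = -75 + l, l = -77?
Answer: 4384060745913482401/22607723040 ≈ 1.9392e+8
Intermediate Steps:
m = -1051/7476 (m = 3153*(-1/22428) = -1051/7476 ≈ -0.14058)
u(E, J) = -152 (u(E, J) = -75 - 77 = -152)
((13373/u(-74, 17) + 15698/(-19895)) - 18629)*(-12867 + (2507 + m)) = ((13373/(-152) + 15698/(-19895)) - 18629)*(-12867 + (2507 - 1051/7476)) = ((13373*(-1/152) + 15698*(-1/19895)) - 18629)*(-12867 + 18741281/7476) = ((-13373/152 - 15698/19895) - 18629)*(-77452411/7476) = (-268441931/3024040 - 18629)*(-77452411/7476) = -56603283091/3024040*(-77452411/7476) = 4384060745913482401/22607723040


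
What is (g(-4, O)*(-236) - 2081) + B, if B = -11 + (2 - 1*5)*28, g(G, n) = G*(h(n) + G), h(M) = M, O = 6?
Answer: -288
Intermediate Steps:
g(G, n) = G*(G + n) (g(G, n) = G*(n + G) = G*(G + n))
B = -95 (B = -11 + (2 - 5)*28 = -11 - 3*28 = -11 - 84 = -95)
(g(-4, O)*(-236) - 2081) + B = (-4*(-4 + 6)*(-236) - 2081) - 95 = (-4*2*(-236) - 2081) - 95 = (-8*(-236) - 2081) - 95 = (1888 - 2081) - 95 = -193 - 95 = -288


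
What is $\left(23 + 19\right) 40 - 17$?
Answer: $1663$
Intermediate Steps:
$\left(23 + 19\right) 40 - 17 = 42 \cdot 40 - 17 = 1680 - 17 = 1663$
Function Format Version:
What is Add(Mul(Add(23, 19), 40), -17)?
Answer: 1663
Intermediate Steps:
Add(Mul(Add(23, 19), 40), -17) = Add(Mul(42, 40), -17) = Add(1680, -17) = 1663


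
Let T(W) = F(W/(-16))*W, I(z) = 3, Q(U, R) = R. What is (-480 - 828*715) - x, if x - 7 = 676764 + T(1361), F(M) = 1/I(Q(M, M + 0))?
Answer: -3809174/3 ≈ -1.2697e+6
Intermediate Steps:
F(M) = ⅓ (F(M) = 1/3 = ⅓)
T(W) = W/3
x = 2031674/3 (x = 7 + (676764 + (⅓)*1361) = 7 + (676764 + 1361/3) = 7 + 2031653/3 = 2031674/3 ≈ 6.7723e+5)
(-480 - 828*715) - x = (-480 - 828*715) - 1*2031674/3 = (-480 - 592020) - 2031674/3 = -592500 - 2031674/3 = -3809174/3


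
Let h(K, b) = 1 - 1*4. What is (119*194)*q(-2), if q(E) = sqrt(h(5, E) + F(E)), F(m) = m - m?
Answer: 23086*I*sqrt(3) ≈ 39986.0*I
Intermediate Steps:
F(m) = 0
h(K, b) = -3 (h(K, b) = 1 - 4 = -3)
q(E) = I*sqrt(3) (q(E) = sqrt(-3 + 0) = sqrt(-3) = I*sqrt(3))
(119*194)*q(-2) = (119*194)*(I*sqrt(3)) = 23086*(I*sqrt(3)) = 23086*I*sqrt(3)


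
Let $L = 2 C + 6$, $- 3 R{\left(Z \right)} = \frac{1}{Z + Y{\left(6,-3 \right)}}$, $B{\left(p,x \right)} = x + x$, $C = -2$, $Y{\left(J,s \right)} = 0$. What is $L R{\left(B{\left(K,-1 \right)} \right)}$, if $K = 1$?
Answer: $\frac{1}{3} \approx 0.33333$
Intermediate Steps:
$B{\left(p,x \right)} = 2 x$
$R{\left(Z \right)} = - \frac{1}{3 Z}$ ($R{\left(Z \right)} = - \frac{1}{3 \left(Z + 0\right)} = - \frac{1}{3 Z}$)
$L = 2$ ($L = 2 \left(-2\right) + 6 = -4 + 6 = 2$)
$L R{\left(B{\left(K,-1 \right)} \right)} = 2 \left(- \frac{1}{3 \cdot 2 \left(-1\right)}\right) = 2 \left(- \frac{1}{3 \left(-2\right)}\right) = 2 \left(\left(- \frac{1}{3}\right) \left(- \frac{1}{2}\right)\right) = 2 \cdot \frac{1}{6} = \frac{1}{3}$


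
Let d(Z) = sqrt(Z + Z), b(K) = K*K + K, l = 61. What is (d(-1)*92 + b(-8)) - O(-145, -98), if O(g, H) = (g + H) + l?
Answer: 238 + 92*I*sqrt(2) ≈ 238.0 + 130.11*I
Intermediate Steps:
b(K) = K + K**2 (b(K) = K**2 + K = K + K**2)
O(g, H) = 61 + H + g (O(g, H) = (g + H) + 61 = (H + g) + 61 = 61 + H + g)
d(Z) = sqrt(2)*sqrt(Z) (d(Z) = sqrt(2*Z) = sqrt(2)*sqrt(Z))
(d(-1)*92 + b(-8)) - O(-145, -98) = ((sqrt(2)*sqrt(-1))*92 - 8*(1 - 8)) - (61 - 98 - 145) = ((sqrt(2)*I)*92 - 8*(-7)) - 1*(-182) = ((I*sqrt(2))*92 + 56) + 182 = (92*I*sqrt(2) + 56) + 182 = (56 + 92*I*sqrt(2)) + 182 = 238 + 92*I*sqrt(2)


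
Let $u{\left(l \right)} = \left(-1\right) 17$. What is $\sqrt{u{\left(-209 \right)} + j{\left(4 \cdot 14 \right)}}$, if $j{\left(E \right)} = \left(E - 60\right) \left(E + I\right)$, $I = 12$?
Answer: $17 i \approx 17.0 i$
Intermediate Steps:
$j{\left(E \right)} = \left(-60 + E\right) \left(12 + E\right)$ ($j{\left(E \right)} = \left(E - 60\right) \left(E + 12\right) = \left(-60 + E\right) \left(12 + E\right)$)
$u{\left(l \right)} = -17$
$\sqrt{u{\left(-209 \right)} + j{\left(4 \cdot 14 \right)}} = \sqrt{-17 - \left(720 - 3136 + 48 \cdot 4 \cdot 14\right)} = \sqrt{-17 - \left(3408 - 3136\right)} = \sqrt{-17 - 272} = \sqrt{-289} = 17 i$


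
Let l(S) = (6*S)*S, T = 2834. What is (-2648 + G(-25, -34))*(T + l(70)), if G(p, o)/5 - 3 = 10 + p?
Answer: -87289672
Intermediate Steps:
G(p, o) = 65 + 5*p (G(p, o) = 15 + 5*(10 + p) = 15 + (50 + 5*p) = 65 + 5*p)
l(S) = 6*S**2
(-2648 + G(-25, -34))*(T + l(70)) = (-2648 + (65 + 5*(-25)))*(2834 + 6*70**2) = (-2648 + (65 - 125))*(2834 + 6*4900) = (-2648 - 60)*(2834 + 29400) = -2708*32234 = -87289672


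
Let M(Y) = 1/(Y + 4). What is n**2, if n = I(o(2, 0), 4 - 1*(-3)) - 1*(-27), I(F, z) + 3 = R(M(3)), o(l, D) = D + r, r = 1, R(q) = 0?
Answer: 576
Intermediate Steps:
M(Y) = 1/(4 + Y)
o(l, D) = 1 + D (o(l, D) = D + 1 = 1 + D)
I(F, z) = -3 (I(F, z) = -3 + 0 = -3)
n = 24 (n = -3 - 1*(-27) = -3 + 27 = 24)
n**2 = 24**2 = 576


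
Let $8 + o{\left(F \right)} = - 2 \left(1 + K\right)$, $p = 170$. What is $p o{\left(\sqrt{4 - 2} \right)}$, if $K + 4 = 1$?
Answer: $-680$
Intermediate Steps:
$K = -3$ ($K = -4 + 1 = -3$)
$o{\left(F \right)} = -4$ ($o{\left(F \right)} = -8 - 2 \left(1 - 3\right) = -8 - -4 = -8 + 4 = -4$)
$p o{\left(\sqrt{4 - 2} \right)} = 170 \left(-4\right) = -680$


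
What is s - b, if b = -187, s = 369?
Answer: 556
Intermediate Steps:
s - b = 369 - 1*(-187) = 369 + 187 = 556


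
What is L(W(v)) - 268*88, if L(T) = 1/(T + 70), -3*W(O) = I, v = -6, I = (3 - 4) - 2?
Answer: -1674463/71 ≈ -23584.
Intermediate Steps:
I = -3 (I = -1 - 2 = -3)
W(O) = 1 (W(O) = -1/3*(-3) = 1)
L(T) = 1/(70 + T)
L(W(v)) - 268*88 = 1/(70 + 1) - 268*88 = 1/71 - 1*23584 = 1/71 - 23584 = -1674463/71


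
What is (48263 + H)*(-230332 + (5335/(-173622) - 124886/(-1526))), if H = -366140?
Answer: 461709812437722707/6308266 ≈ 7.3191e+10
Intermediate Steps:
(48263 + H)*(-230332 + (5335/(-173622) - 124886/(-1526))) = (48263 - 366140)*(-230332 + (5335/(-173622) - 124886/(-1526))) = -317877*(-230332 + (5335*(-1/173622) - 124886*(-1/1526))) = -317877*(-230332 + (-5335/173622 + 62443/763)) = -317877*(-230332 + 10837407941/132473586) = -317877*(-30502068602611/132473586) = 461709812437722707/6308266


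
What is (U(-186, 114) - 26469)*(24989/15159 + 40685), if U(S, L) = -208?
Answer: -16453544052008/15159 ≈ -1.0854e+9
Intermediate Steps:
(U(-186, 114) - 26469)*(24989/15159 + 40685) = (-208 - 26469)*(24989/15159 + 40685) = -26677*(24989*(1/15159) + 40685) = -26677*(24989/15159 + 40685) = -26677*616768904/15159 = -16453544052008/15159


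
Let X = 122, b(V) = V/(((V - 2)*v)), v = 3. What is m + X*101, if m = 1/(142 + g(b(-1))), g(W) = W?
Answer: 15759847/1279 ≈ 12322.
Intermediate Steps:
b(V) = V/(-6 + 3*V) (b(V) = V/(((V - 2)*3)) = V/(((-2 + V)*3)) = V/(-6 + 3*V))
m = 9/1279 (m = 1/(142 + (⅓)*(-1)/(-2 - 1)) = 1/(142 + (⅓)*(-1)/(-3)) = 1/(142 + (⅓)*(-1)*(-⅓)) = 1/(142 + ⅑) = 1/(1279/9) = 9/1279 ≈ 0.0070367)
m + X*101 = 9/1279 + 122*101 = 9/1279 + 12322 = 15759847/1279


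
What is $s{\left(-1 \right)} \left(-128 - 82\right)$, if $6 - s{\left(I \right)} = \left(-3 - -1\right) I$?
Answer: $-840$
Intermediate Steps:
$s{\left(I \right)} = 6 + 2 I$ ($s{\left(I \right)} = 6 - \left(-3 - -1\right) I = 6 - \left(-3 + 1\right) I = 6 - - 2 I = 6 + 2 I$)
$s{\left(-1 \right)} \left(-128 - 82\right) = \left(6 + 2 \left(-1\right)\right) \left(-128 - 82\right) = \left(6 - 2\right) \left(-210\right) = 4 \left(-210\right) = -840$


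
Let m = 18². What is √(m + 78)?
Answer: √402 ≈ 20.050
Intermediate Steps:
m = 324
√(m + 78) = √(324 + 78) = √402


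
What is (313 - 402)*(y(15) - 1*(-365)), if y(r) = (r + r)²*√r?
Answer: -32485 - 80100*√15 ≈ -3.4271e+5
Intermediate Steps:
y(r) = 4*r^(5/2) (y(r) = (2*r)²*√r = (4*r²)*√r = 4*r^(5/2))
(313 - 402)*(y(15) - 1*(-365)) = (313 - 402)*(4*15^(5/2) - 1*(-365)) = -89*(4*(225*√15) + 365) = -89*(900*√15 + 365) = -89*(365 + 900*√15) = -32485 - 80100*√15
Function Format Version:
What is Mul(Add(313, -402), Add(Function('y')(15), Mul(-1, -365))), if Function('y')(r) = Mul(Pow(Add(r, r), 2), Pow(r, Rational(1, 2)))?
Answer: Add(-32485, Mul(-80100, Pow(15, Rational(1, 2)))) ≈ -3.4271e+5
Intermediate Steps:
Function('y')(r) = Mul(4, Pow(r, Rational(5, 2))) (Function('y')(r) = Mul(Pow(Mul(2, r), 2), Pow(r, Rational(1, 2))) = Mul(Mul(4, Pow(r, 2)), Pow(r, Rational(1, 2))) = Mul(4, Pow(r, Rational(5, 2))))
Mul(Add(313, -402), Add(Function('y')(15), Mul(-1, -365))) = Mul(Add(313, -402), Add(Mul(4, Pow(15, Rational(5, 2))), Mul(-1, -365))) = Mul(-89, Add(Mul(4, Mul(225, Pow(15, Rational(1, 2)))), 365)) = Mul(-89, Add(Mul(900, Pow(15, Rational(1, 2))), 365)) = Mul(-89, Add(365, Mul(900, Pow(15, Rational(1, 2))))) = Add(-32485, Mul(-80100, Pow(15, Rational(1, 2))))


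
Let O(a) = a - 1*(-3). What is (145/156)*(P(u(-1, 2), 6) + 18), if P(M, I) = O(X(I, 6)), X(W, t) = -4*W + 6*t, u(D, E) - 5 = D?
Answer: 1595/52 ≈ 30.673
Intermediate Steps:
u(D, E) = 5 + D
O(a) = 3 + a (O(a) = a + 3 = 3 + a)
P(M, I) = 39 - 4*I (P(M, I) = 3 + (-4*I + 6*6) = 3 + (-4*I + 36) = 3 + (36 - 4*I) = 39 - 4*I)
(145/156)*(P(u(-1, 2), 6) + 18) = (145/156)*((39 - 4*6) + 18) = (145*(1/156))*((39 - 24) + 18) = 145*(15 + 18)/156 = (145/156)*33 = 1595/52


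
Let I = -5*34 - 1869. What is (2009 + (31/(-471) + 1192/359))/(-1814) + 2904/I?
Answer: -792253232620/312708631197 ≈ -2.5335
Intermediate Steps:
I = -2039 (I = -170 - 1869 = -2039)
(2009 + (31/(-471) + 1192/359))/(-1814) + 2904/I = (2009 + (31/(-471) + 1192/359))/(-1814) + 2904/(-2039) = (2009 + (31*(-1/471) + 1192*(1/359)))*(-1/1814) + 2904*(-1/2039) = (2009 + (-31/471 + 1192/359))*(-1/1814) - 2904/2039 = (2009 + 550303/169089)*(-1/1814) - 2904/2039 = (340250104/169089)*(-1/1814) - 2904/2039 = -170125052/153363723 - 2904/2039 = -792253232620/312708631197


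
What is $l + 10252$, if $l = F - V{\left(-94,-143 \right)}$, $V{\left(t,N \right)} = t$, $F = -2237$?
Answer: $8109$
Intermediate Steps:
$l = -2143$ ($l = -2237 - -94 = -2237 + 94 = -2143$)
$l + 10252 = -2143 + 10252 = 8109$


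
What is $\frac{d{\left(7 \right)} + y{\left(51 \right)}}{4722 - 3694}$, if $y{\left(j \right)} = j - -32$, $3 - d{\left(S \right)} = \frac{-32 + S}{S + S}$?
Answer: $\frac{1229}{14392} \approx 0.085395$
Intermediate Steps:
$d{\left(S \right)} = 3 - \frac{-32 + S}{2 S}$ ($d{\left(S \right)} = 3 - \frac{-32 + S}{S + S} = 3 - \frac{-32 + S}{2 S}$)
$y{\left(j \right)} = 32 + j$ ($y{\left(j \right)} = j + 32 = 32 + j$)
$\frac{d{\left(7 \right)} + y{\left(51 \right)}}{4722 - 3694} = \frac{\left(\frac{5}{2} + \frac{16}{7}\right) + \left(32 + 51\right)}{4722 - 3694} = \frac{\left(\frac{5}{2} + 16 \cdot \frac{1}{7}\right) + 83}{1028} = \left(\left(\frac{5}{2} + \frac{16}{7}\right) + 83\right) \frac{1}{1028} = \left(\frac{67}{14} + 83\right) \frac{1}{1028} = \frac{1229}{14} \cdot \frac{1}{1028} = \frac{1229}{14392}$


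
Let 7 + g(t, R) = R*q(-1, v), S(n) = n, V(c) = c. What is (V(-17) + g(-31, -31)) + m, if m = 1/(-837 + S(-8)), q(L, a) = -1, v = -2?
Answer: 5914/845 ≈ 6.9988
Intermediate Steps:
g(t, R) = -7 - R (g(t, R) = -7 + R*(-1) = -7 - R)
m = -1/845 (m = 1/(-837 - 8) = 1/(-845) = -1/845 ≈ -0.0011834)
(V(-17) + g(-31, -31)) + m = (-17 + (-7 - 1*(-31))) - 1/845 = (-17 + (-7 + 31)) - 1/845 = (-17 + 24) - 1/845 = 7 - 1/845 = 5914/845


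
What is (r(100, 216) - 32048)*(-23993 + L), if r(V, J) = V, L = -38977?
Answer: 2011765560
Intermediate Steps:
(r(100, 216) - 32048)*(-23993 + L) = (100 - 32048)*(-23993 - 38977) = -31948*(-62970) = 2011765560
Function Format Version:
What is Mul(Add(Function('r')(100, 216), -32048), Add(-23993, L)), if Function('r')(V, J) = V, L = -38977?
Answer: 2011765560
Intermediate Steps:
Mul(Add(Function('r')(100, 216), -32048), Add(-23993, L)) = Mul(Add(100, -32048), Add(-23993, -38977)) = Mul(-31948, -62970) = 2011765560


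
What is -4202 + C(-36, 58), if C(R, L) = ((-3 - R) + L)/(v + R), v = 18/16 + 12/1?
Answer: -769694/183 ≈ -4206.0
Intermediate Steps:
v = 105/8 (v = 18*(1/16) + 12*1 = 9/8 + 12 = 105/8 ≈ 13.125)
C(R, L) = (-3 + L - R)/(105/8 + R) (C(R, L) = ((-3 - R) + L)/(105/8 + R) = (-3 + L - R)/(105/8 + R))
-4202 + C(-36, 58) = -4202 + 8*(-3 + 58 - 1*(-36))/(105 + 8*(-36)) = -4202 + 8*(-3 + 58 + 36)/(105 - 288) = -4202 + 8*91/(-183) = -4202 + 8*(-1/183)*91 = -4202 - 728/183 = -769694/183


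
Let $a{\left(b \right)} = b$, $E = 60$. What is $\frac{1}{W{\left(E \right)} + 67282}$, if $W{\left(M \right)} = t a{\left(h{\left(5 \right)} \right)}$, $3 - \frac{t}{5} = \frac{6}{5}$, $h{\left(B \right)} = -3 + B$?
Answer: $\frac{1}{67300} \approx 1.4859 \cdot 10^{-5}$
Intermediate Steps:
$t = 9$ ($t = 15 - 5 \cdot \frac{6}{5} = 15 - 5 \cdot 6 \cdot \frac{1}{5} = 15 - 6 = 9$)
$W{\left(M \right)} = 18$ ($W{\left(M \right)} = 9 \left(-3 + 5\right) = 9 \cdot 2 = 18$)
$\frac{1}{W{\left(E \right)} + 67282} = \frac{1}{18 + 67282} = \frac{1}{67300}$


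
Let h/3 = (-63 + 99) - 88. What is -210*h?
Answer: 32760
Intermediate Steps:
h = -156 (h = 3*((-63 + 99) - 88) = 3*(36 - 88) = 3*(-52) = -156)
-210*h = -210*(-156) = 32760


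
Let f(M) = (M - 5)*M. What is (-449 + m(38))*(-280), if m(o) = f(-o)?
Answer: -331800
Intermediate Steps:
f(M) = M*(-5 + M) (f(M) = (-5 + M)*M = M*(-5 + M))
m(o) = -o*(-5 - o) (m(o) = (-o)*(-5 - o) = -o*(-5 - o))
(-449 + m(38))*(-280) = (-449 + 38*(5 + 38))*(-280) = (-449 + 38*43)*(-280) = (-449 + 1634)*(-280) = 1185*(-280) = -331800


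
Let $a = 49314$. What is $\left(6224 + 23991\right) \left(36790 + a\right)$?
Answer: $2601632360$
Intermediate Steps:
$\left(6224 + 23991\right) \left(36790 + a\right) = \left(6224 + 23991\right) \left(36790 + 49314\right) = 30215 \cdot 86104 = 2601632360$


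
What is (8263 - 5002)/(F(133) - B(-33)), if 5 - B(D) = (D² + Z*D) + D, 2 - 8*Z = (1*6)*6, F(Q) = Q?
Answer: 13044/5297 ≈ 2.4625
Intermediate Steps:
Z = -17/4 (Z = ¼ - 1*6*6/8 = ¼ - 3*6/4 = ¼ - ⅛*36 = ¼ - 9/2 = -17/4 ≈ -4.2500)
B(D) = 5 - D² + 13*D/4 (B(D) = 5 - ((D² - 17*D/4) + D) = 5 - (D² - 13*D/4) = 5 + (-D² + 13*D/4) = 5 - D² + 13*D/4)
(8263 - 5002)/(F(133) - B(-33)) = (8263 - 5002)/(133 - (5 - 1*(-33)² + (13/4)*(-33))) = 3261/(133 - (5 - 1*1089 - 429/4)) = 3261/(133 - (5 - 1089 - 429/4)) = 3261/(133 - 1*(-4765/4)) = 3261/(133 + 4765/4) = 3261/(5297/4) = 3261*(4/5297) = 13044/5297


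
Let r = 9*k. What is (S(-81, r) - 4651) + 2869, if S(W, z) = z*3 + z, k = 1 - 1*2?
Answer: -1818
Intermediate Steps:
k = -1 (k = 1 - 2 = -1)
r = -9 (r = 9*(-1) = -9)
S(W, z) = 4*z (S(W, z) = 3*z + z = 4*z)
(S(-81, r) - 4651) + 2869 = (4*(-9) - 4651) + 2869 = (-36 - 4651) + 2869 = -4687 + 2869 = -1818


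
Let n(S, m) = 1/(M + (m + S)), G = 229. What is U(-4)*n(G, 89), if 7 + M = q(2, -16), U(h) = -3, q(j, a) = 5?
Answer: -3/316 ≈ -0.0094937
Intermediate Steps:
M = -2 (M = -7 + 5 = -2)
n(S, m) = 1/(-2 + S + m) (n(S, m) = 1/(-2 + (m + S)) = 1/(-2 + (S + m)) = 1/(-2 + S + m))
U(-4)*n(G, 89) = -3/(-2 + 229 + 89) = -3/316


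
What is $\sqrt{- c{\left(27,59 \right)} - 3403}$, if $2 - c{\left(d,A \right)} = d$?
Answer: $i \sqrt{3378} \approx 58.121 i$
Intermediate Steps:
$c{\left(d,A \right)} = 2 - d$
$\sqrt{- c{\left(27,59 \right)} - 3403} = \sqrt{- (2 - 27) - 3403} = \sqrt{\left(-1\right) \left(-25\right) - 3403} = \sqrt{25 - 3403} = \sqrt{-3378} = i \sqrt{3378}$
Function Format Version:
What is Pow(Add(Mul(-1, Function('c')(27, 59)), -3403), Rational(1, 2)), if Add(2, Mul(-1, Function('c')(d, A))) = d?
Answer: Mul(I, Pow(3378, Rational(1, 2))) ≈ Mul(58.121, I)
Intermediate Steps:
Function('c')(d, A) = Add(2, Mul(-1, d))
Pow(Add(Mul(-1, Function('c')(27, 59)), -3403), Rational(1, 2)) = Pow(Add(Mul(-1, Add(2, Mul(-1, 27))), -3403), Rational(1, 2)) = Pow(Add(Mul(-1, Add(2, -27)), -3403), Rational(1, 2)) = Pow(Add(Mul(-1, -25), -3403), Rational(1, 2)) = Pow(Add(25, -3403), Rational(1, 2)) = Pow(-3378, Rational(1, 2)) = Mul(I, Pow(3378, Rational(1, 2)))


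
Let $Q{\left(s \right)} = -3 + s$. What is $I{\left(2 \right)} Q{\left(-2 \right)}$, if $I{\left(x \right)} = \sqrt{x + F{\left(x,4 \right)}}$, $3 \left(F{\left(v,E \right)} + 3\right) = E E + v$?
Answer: $- 5 \sqrt{5} \approx -11.18$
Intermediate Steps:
$F{\left(v,E \right)} = -3 + \frac{v}{3} + \frac{E^{2}}{3}$ ($F{\left(v,E \right)} = -3 + \frac{E E + v}{3} = -3 + \frac{E^{2} + v}{3} = -3 + \frac{v + E^{2}}{3} = -3 + \left(\frac{v}{3} + \frac{E^{2}}{3}\right) = -3 + \frac{v}{3} + \frac{E^{2}}{3}$)
$I{\left(x \right)} = \sqrt{\frac{7}{3} + \frac{4 x}{3}}$ ($I{\left(x \right)} = \sqrt{x + \left(-3 + \frac{x}{3} + \frac{4^{2}}{3}\right)} = \sqrt{x + \left(-3 + \frac{x}{3} + \frac{1}{3} \cdot 16\right)} = \sqrt{x + \left(-3 + \frac{x}{3} + \frac{16}{3}\right)} = \sqrt{x + \left(\frac{7}{3} + \frac{x}{3}\right)} = \sqrt{\frac{7}{3} + \frac{4 x}{3}}$)
$I{\left(2 \right)} Q{\left(-2 \right)} = \frac{\sqrt{21 + 12 \cdot 2}}{3} \left(-3 - 2\right) = \frac{\sqrt{21 + 24}}{3} \left(-5\right) = \frac{\sqrt{45}}{3} \left(-5\right) = \frac{3 \sqrt{5}}{3} \left(-5\right) = \sqrt{5} \left(-5\right) = - 5 \sqrt{5}$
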